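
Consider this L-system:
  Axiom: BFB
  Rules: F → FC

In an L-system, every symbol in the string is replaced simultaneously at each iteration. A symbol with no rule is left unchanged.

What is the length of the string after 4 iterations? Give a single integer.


Answer: 7

Derivation:
Step 0: length = 3
Step 1: length = 4
Step 2: length = 5
Step 3: length = 6
Step 4: length = 7


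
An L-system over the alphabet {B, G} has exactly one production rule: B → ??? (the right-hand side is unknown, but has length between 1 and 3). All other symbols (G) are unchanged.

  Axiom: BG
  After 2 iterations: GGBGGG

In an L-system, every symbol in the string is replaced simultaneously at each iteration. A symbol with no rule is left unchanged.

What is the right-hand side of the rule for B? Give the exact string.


Answer: GBG

Derivation:
Trying B → GBG:
  Step 0: BG
  Step 1: GBGG
  Step 2: GGBGGG
Matches the given result.


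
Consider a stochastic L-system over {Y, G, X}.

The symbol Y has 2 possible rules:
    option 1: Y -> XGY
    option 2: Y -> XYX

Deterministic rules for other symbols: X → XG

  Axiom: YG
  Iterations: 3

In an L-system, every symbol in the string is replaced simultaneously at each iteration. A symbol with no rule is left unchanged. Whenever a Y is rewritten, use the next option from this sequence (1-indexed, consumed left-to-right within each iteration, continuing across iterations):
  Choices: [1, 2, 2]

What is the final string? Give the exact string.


Answer: XGGGXGXYXXGG

Derivation:
Step 0: YG
Step 1: XGYG  (used choices [1])
Step 2: XGGXYXG  (used choices [2])
Step 3: XGGGXGXYXXGG  (used choices [2])


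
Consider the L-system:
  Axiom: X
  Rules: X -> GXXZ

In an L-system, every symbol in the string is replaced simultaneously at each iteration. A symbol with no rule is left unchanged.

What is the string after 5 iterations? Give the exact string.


Step 0: X
Step 1: GXXZ
Step 2: GGXXZGXXZZ
Step 3: GGGXXZGXXZZGGXXZGXXZZZ
Step 4: GGGGXXZGXXZZGGXXZGXXZZZGGGXXZGXXZZGGXXZGXXZZZZ
Step 5: GGGGGXXZGXXZZGGXXZGXXZZZGGGXXZGXXZZGGXXZGXXZZZZGGGGXXZGXXZZGGXXZGXXZZZGGGXXZGXXZZGGXXZGXXZZZZZ

Answer: GGGGGXXZGXXZZGGXXZGXXZZZGGGXXZGXXZZGGXXZGXXZZZZGGGGXXZGXXZZGGXXZGXXZZZGGGXXZGXXZZGGXXZGXXZZZZZ


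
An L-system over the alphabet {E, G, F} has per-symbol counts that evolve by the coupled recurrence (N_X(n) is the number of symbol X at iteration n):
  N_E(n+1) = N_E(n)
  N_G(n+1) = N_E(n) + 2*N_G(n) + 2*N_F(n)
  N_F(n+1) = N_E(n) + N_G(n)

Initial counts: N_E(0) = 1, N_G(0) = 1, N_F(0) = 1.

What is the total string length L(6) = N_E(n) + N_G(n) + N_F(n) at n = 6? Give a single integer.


Step 0: N_E=1, N_G=1, N_F=1, L=3
Step 1: N_E=1, N_G=5, N_F=2, L=8
Step 2: N_E=1, N_G=15, N_F=6, L=22
Step 3: N_E=1, N_G=43, N_F=16, L=60
Step 4: N_E=1, N_G=119, N_F=44, L=164
Step 5: N_E=1, N_G=327, N_F=120, L=448
Step 6: N_E=1, N_G=895, N_F=328, L=1224

Answer: 1224


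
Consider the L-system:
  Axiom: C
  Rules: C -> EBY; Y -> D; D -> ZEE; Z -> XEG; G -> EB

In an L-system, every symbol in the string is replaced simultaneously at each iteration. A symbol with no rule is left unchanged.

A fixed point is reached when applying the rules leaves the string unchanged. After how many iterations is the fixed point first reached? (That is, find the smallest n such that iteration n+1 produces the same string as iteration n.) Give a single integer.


Answer: 5

Derivation:
Step 0: C
Step 1: EBY
Step 2: EBD
Step 3: EBZEE
Step 4: EBXEGEE
Step 5: EBXEEBEE
Step 6: EBXEEBEE  (unchanged — fixed point at step 5)


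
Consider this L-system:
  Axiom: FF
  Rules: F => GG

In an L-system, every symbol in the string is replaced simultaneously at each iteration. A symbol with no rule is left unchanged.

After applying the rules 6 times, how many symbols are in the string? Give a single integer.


Answer: 4

Derivation:
Step 0: length = 2
Step 1: length = 4
Step 2: length = 4
Step 3: length = 4
Step 4: length = 4
Step 5: length = 4
Step 6: length = 4


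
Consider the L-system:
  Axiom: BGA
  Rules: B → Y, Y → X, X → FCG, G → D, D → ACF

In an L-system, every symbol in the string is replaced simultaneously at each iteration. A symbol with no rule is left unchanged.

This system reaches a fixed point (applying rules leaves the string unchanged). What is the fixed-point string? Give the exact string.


Step 0: BGA
Step 1: YDA
Step 2: XACFA
Step 3: FCGACFA
Step 4: FCDACFA
Step 5: FCACFACFA
Step 6: FCACFACFA  (unchanged — fixed point at step 5)

Answer: FCACFACFA


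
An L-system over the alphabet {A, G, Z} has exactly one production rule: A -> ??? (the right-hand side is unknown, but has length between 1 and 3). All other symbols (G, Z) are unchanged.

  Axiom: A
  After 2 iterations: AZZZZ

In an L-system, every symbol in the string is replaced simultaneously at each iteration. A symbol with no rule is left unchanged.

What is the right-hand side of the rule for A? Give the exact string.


Answer: AZZ

Derivation:
Trying A -> AZZ:
  Step 0: A
  Step 1: AZZ
  Step 2: AZZZZ
Matches the given result.


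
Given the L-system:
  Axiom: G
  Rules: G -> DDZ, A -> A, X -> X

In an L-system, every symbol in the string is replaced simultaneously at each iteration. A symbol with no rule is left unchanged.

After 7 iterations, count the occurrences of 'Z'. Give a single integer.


Answer: 1

Derivation:
Step 0: G  (0 'Z')
Step 1: DDZ  (1 'Z')
Step 2: DDZ  (1 'Z')
Step 3: DDZ  (1 'Z')
Step 4: DDZ  (1 'Z')
Step 5: DDZ  (1 'Z')
Step 6: DDZ  (1 'Z')
Step 7: DDZ  (1 'Z')


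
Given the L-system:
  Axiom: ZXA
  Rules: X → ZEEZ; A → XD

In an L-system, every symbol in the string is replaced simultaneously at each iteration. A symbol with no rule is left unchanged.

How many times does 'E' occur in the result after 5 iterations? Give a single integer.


Step 0: ZXA  (0 'E')
Step 1: ZZEEZXD  (2 'E')
Step 2: ZZEEZZEEZD  (4 'E')
Step 3: ZZEEZZEEZD  (4 'E')
Step 4: ZZEEZZEEZD  (4 'E')
Step 5: ZZEEZZEEZD  (4 'E')

Answer: 4


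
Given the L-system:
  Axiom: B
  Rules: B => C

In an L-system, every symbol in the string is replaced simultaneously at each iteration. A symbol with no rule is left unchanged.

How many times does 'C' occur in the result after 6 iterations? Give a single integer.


Step 0: B  (0 'C')
Step 1: C  (1 'C')
Step 2: C  (1 'C')
Step 3: C  (1 'C')
Step 4: C  (1 'C')
Step 5: C  (1 'C')
Step 6: C  (1 'C')

Answer: 1


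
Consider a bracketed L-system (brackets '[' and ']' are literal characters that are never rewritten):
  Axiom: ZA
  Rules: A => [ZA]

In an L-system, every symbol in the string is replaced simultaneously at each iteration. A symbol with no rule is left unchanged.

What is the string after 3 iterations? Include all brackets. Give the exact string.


Step 0: ZA
Step 1: Z[ZA]
Step 2: Z[Z[ZA]]
Step 3: Z[Z[Z[ZA]]]

Answer: Z[Z[Z[ZA]]]


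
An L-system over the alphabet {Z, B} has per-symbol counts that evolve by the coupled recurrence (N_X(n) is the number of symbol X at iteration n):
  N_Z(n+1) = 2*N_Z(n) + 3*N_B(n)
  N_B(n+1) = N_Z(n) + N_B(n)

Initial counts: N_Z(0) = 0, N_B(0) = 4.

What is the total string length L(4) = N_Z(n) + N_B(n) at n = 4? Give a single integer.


Answer: 568

Derivation:
Step 0: N_Z=0, N_B=4, L=4
Step 1: N_Z=12, N_B=4, L=16
Step 2: N_Z=36, N_B=16, L=52
Step 3: N_Z=120, N_B=52, L=172
Step 4: N_Z=396, N_B=172, L=568


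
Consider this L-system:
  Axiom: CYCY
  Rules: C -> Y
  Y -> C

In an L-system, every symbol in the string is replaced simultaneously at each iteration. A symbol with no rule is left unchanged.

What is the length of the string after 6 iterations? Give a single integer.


Step 0: length = 4
Step 1: length = 4
Step 2: length = 4
Step 3: length = 4
Step 4: length = 4
Step 5: length = 4
Step 6: length = 4

Answer: 4


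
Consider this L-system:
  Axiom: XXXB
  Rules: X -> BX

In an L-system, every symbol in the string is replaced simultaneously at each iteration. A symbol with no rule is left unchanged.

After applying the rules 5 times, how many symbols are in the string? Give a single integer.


Step 0: length = 4
Step 1: length = 7
Step 2: length = 10
Step 3: length = 13
Step 4: length = 16
Step 5: length = 19

Answer: 19


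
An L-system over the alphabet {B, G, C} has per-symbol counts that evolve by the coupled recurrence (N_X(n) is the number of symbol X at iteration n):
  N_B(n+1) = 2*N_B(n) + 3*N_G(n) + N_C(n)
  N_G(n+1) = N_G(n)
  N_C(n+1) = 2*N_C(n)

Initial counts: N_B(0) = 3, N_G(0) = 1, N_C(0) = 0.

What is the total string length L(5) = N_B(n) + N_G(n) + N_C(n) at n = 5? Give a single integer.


Answer: 190

Derivation:
Step 0: N_B=3, N_G=1, N_C=0, L=4
Step 1: N_B=9, N_G=1, N_C=0, L=10
Step 2: N_B=21, N_G=1, N_C=0, L=22
Step 3: N_B=45, N_G=1, N_C=0, L=46
Step 4: N_B=93, N_G=1, N_C=0, L=94
Step 5: N_B=189, N_G=1, N_C=0, L=190


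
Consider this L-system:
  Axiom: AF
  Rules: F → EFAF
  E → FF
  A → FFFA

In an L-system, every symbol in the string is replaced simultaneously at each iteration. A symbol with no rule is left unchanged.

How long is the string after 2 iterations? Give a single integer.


Step 0: length = 2
Step 1: length = 8
Step 2: length = 30

Answer: 30


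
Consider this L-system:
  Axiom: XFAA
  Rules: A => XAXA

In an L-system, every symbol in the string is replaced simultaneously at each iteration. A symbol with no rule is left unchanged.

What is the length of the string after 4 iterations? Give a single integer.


Step 0: length = 4
Step 1: length = 10
Step 2: length = 22
Step 3: length = 46
Step 4: length = 94

Answer: 94


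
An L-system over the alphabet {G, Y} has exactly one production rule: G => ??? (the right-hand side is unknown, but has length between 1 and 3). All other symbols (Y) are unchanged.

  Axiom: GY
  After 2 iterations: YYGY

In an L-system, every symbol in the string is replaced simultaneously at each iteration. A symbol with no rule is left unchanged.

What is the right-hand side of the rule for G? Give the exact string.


Trying G => YG:
  Step 0: GY
  Step 1: YGY
  Step 2: YYGY
Matches the given result.

Answer: YG


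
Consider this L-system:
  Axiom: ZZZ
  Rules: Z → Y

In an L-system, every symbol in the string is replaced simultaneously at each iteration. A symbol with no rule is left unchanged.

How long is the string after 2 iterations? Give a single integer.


Answer: 3

Derivation:
Step 0: length = 3
Step 1: length = 3
Step 2: length = 3


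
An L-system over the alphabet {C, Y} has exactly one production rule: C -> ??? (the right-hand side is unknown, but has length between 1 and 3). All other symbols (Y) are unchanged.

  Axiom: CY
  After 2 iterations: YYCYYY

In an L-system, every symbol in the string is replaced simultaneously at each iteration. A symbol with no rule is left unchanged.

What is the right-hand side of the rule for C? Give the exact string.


Answer: YCY

Derivation:
Trying C -> YCY:
  Step 0: CY
  Step 1: YCYY
  Step 2: YYCYYY
Matches the given result.


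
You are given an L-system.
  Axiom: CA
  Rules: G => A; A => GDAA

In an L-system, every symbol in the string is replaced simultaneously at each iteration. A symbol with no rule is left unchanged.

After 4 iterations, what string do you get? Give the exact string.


Answer: CADGDAAGDAADGDAADADGDAAGDAAADGDAAGDAAGDAADADGDAAGDAAADGDAAGDAA

Derivation:
Step 0: CA
Step 1: CGDAA
Step 2: CADGDAAGDAA
Step 3: CGDAADADGDAAGDAAADGDAAGDAA
Step 4: CADGDAAGDAADGDAADADGDAAGDAAADGDAAGDAAGDAADADGDAAGDAAADGDAAGDAA


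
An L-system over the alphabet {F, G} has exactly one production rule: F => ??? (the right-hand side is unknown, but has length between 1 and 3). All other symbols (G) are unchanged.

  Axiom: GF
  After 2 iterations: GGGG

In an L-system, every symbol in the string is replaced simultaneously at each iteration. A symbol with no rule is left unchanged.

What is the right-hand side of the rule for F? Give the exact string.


Answer: GGG

Derivation:
Trying F => GGG:
  Step 0: GF
  Step 1: GGGG
  Step 2: GGGG
Matches the given result.


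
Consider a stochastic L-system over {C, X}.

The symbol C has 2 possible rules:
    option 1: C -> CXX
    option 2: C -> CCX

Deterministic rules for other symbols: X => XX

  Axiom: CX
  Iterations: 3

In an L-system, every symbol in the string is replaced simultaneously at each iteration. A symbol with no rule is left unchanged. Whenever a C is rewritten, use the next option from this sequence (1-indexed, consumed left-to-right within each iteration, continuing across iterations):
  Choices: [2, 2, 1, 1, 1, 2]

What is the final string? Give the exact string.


Step 0: CX
Step 1: CCXXX  (used choices [2])
Step 2: CCXCXXXXXXXX  (used choices [2, 1])
Step 3: CXXCXXXXCCXXXXXXXXXXXXXXXXX  (used choices [1, 1, 2])

Answer: CXXCXXXXCCXXXXXXXXXXXXXXXXX


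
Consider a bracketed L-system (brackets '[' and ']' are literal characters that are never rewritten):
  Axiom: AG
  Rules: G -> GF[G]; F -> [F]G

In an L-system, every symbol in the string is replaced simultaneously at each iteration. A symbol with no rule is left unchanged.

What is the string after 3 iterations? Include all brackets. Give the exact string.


Answer: AGF[G][F]G[GF[G]][[F]G]GF[G][GF[G][F]G[GF[G]]]

Derivation:
Step 0: AG
Step 1: AGF[G]
Step 2: AGF[G][F]G[GF[G]]
Step 3: AGF[G][F]G[GF[G]][[F]G]GF[G][GF[G][F]G[GF[G]]]


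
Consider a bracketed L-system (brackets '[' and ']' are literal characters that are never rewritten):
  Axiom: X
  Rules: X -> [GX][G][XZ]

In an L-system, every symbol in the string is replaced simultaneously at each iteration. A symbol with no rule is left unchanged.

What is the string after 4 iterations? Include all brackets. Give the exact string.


Step 0: X
Step 1: [GX][G][XZ]
Step 2: [G[GX][G][XZ]][G][[GX][G][XZ]Z]
Step 3: [G[G[GX][G][XZ]][G][[GX][G][XZ]Z]][G][[G[GX][G][XZ]][G][[GX][G][XZ]Z]Z]
Step 4: [G[G[G[GX][G][XZ]][G][[GX][G][XZ]Z]][G][[G[GX][G][XZ]][G][[GX][G][XZ]Z]Z]][G][[G[G[GX][G][XZ]][G][[GX][G][XZ]Z]][G][[G[GX][G][XZ]][G][[GX][G][XZ]Z]Z]Z]

Answer: [G[G[G[GX][G][XZ]][G][[GX][G][XZ]Z]][G][[G[GX][G][XZ]][G][[GX][G][XZ]Z]Z]][G][[G[G[GX][G][XZ]][G][[GX][G][XZ]Z]][G][[G[GX][G][XZ]][G][[GX][G][XZ]Z]Z]Z]


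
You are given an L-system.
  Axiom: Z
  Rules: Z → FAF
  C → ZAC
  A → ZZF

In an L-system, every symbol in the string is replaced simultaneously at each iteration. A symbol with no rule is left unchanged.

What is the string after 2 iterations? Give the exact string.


Answer: FZZFF

Derivation:
Step 0: Z
Step 1: FAF
Step 2: FZZFF


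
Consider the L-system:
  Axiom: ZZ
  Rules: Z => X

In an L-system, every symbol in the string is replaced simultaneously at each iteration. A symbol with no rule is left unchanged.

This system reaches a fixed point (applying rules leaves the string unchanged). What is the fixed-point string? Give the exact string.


Step 0: ZZ
Step 1: XX
Step 2: XX  (unchanged — fixed point at step 1)

Answer: XX


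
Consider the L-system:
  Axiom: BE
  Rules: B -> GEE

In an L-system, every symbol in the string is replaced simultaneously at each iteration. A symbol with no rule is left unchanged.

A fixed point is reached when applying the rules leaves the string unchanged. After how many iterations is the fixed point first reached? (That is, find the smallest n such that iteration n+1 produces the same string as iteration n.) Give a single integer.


Answer: 1

Derivation:
Step 0: BE
Step 1: GEEE
Step 2: GEEE  (unchanged — fixed point at step 1)


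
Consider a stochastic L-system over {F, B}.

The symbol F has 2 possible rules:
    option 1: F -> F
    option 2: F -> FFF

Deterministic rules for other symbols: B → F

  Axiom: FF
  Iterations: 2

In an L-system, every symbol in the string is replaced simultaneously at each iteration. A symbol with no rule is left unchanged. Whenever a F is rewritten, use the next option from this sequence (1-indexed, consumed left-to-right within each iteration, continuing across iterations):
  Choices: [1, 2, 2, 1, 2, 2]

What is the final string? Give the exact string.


Step 0: FF
Step 1: FFFF  (used choices [1, 2])
Step 2: FFFFFFFFFF  (used choices [2, 1, 2, 2])

Answer: FFFFFFFFFF


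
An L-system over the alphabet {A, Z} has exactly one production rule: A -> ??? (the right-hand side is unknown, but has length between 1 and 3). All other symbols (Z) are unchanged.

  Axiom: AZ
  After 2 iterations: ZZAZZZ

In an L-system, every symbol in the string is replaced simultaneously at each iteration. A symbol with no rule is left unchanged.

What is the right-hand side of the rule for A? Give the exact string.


Trying A -> ZAZ:
  Step 0: AZ
  Step 1: ZAZZ
  Step 2: ZZAZZZ
Matches the given result.

Answer: ZAZ


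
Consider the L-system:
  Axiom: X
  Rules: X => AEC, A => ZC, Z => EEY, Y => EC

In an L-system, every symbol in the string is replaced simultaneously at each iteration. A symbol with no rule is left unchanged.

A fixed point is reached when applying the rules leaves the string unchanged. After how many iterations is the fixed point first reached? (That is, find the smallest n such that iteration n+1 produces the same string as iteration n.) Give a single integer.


Answer: 4

Derivation:
Step 0: X
Step 1: AEC
Step 2: ZCEC
Step 3: EEYCEC
Step 4: EEECCEC
Step 5: EEECCEC  (unchanged — fixed point at step 4)


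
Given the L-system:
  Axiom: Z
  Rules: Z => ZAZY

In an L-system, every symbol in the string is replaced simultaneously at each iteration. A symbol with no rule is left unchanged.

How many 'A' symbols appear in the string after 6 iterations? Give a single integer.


Step 0: Z  (0 'A')
Step 1: ZAZY  (1 'A')
Step 2: ZAZYAZAZYY  (3 'A')
Step 3: ZAZYAZAZYYAZAZYAZAZYYY  (7 'A')
Step 4: ZAZYAZAZYYAZAZYAZAZYYYAZAZYAZAZYYAZAZYAZAZYYYY  (15 'A')
Step 5: ZAZYAZAZYYAZAZYAZAZYYYAZAZYAZAZYYAZAZYAZAZYYYYAZAZYAZAZYYAZAZYAZAZYYYAZAZYAZAZYYAZAZYAZAZYYYYY  (31 'A')
Step 6: ZAZYAZAZYYAZAZYAZAZYYYAZAZYAZAZYYAZAZYAZAZYYYYAZAZYAZAZYYAZAZYAZAZYYYAZAZYAZAZYYAZAZYAZAZYYYYYAZAZYAZAZYYAZAZYAZAZYYYAZAZYAZAZYYAZAZYAZAZYYYYAZAZYAZAZYYAZAZYAZAZYYYAZAZYAZAZYYAZAZYAZAZYYYYYY  (63 'A')

Answer: 63


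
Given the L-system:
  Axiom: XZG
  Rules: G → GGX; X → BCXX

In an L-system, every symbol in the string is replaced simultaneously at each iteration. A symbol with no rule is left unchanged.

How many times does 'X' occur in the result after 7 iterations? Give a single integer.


Final string: BCBCBCBCBCBCBCXXBCXXBCBCXXBCXXBCBCBCXXBCXXBCBCXXBCXXBCBCBCBCXXBCXXBCBCXXBCXXBCBCBCXXBCXXBCBCXXBCXXBCBCBCBCBCXXBCXXBCBCXXBCXXBCBCBCXXBCXXBCBCXXBCXXBCBCBCBCXXBCXXBCBCXXBCXXBCBCBCXXBCXXBCBCXXBCXXBCBCBCBCBCBCXXBCXXBCBCXXBCXXBCBCBCXXBCXXBCBCXXBCXXBCBCBCBCXXBCXXBCBCXXBCXXBCBCBCXXBCXXBCBCXXBCXXBCBCBCBCBCXXBCXXBCBCXXBCXXBCBCBCXXBCXXBCBCXXBCXXBCBCBCBCXXBCXXBCBCXXBCXXBCBCBCXXBCXXBCBCXXBCXXZGGXGGXBCXXGGXGGXBCXXBCBCXXBCXXGGXGGXBCXXGGXGGXBCXXBCBCXXBCXXBCBCBCXXBCXXBCBCXXBCXXGGXGGXBCXXGGXGGXBCXXBCBCXXBCXXGGXGGXBCXXGGXGGXBCXXBCBCXXBCXXBCBCBCXXBCXXBCBCXXBCXXBCBCBCBCXXBCXXBCBCXXBCXXBCBCBCXXBCXXBCBCXXBCXXGGXGGXBCXXGGXGGXBCXXBCBCXXBCXXGGXGGXBCXXGGXGGXBCXXBCBCXXBCXXBCBCBCXXBCXXBCBCXXBCXXGGXGGXBCXXGGXGGXBCXXBCBCXXBCXXGGXGGXBCXXGGXGGXBCXXBCBCXXBCXXBCBCBCXXBCXXBCBCXXBCXXBCBCBCBCXXBCXXBCBCXXBCXXBCBCBCXXBCXXBCBCXXBCXXBCBCBCBCBCXXBCXXBCBCXXBCXXBCBCBCXXBCXXBCBCXXBCXXBCBCBCBCXXBCXXBCBCXXBCXXBCBCBCXXBCXXBCBCXXBCXXGGXGGXBCXXGGXGGXBCXXBCBCXXBCXXGGXGGXBCXXGGXGGXBCXXBCBCXXBCXXBCBCBCXXBCXXBCBCXXBCXXGGXGGXBCXXGGXGGXBCXXBCBCXXBCXXGGXGGXBCXXGGXGGXBCXXBCBCXXBCXXBCBCBCXXBCXXBCBCXXBCXXBCBCBCBCXXBCXXBCBCXXBCXXBCBCBCXXBCXXBCBCXXBCXXGGXGGXBCXXGGXGGXBCXXBCBCXXBCXXGGXGGXBCXXGGXGGXBCXXBCBCXXBCXXBCBCBCXXBCXXBCBCXXBCXXGGXGGXBCXXGGXGGXBCXXBCBCXXBCXXGGXGGXBCXXGGXGGXBCXXBCBCXXBCXXBCBCBCXXBCXXBCBCXXBCXXBCBCBCBCXXBCXXBCBCXXBCXXBCBCBCXXBCXXBCBCXXBCXXBCBCBCBCBCXXBCXXBCBCXXBCXXBCBCBCXXBCXXBCBCXXBCXXBCBCBCBCXXBCXXBCBCXXBCXXBCBCBCXXBCXXBCBCXXBCXXBCBCBCBCBCBCXXBCXXBCBCXXBCXXBCBCBCXXBCXXBCBCXXBCXXBCBCBCBCXXBCXXBCBCXXBCXXBCBCBCXXBCXXBCBCXXBCXXBCBCBCBCBCXXBCXXBCBCXXBCXXBCBCBCXXBCXXBCBCXXBCXXBCBCBCBCXXBCXXBCBCXXBCXXBCBCBCXXBCXXBCBCXXBCXX
Count of 'X': 576

Answer: 576


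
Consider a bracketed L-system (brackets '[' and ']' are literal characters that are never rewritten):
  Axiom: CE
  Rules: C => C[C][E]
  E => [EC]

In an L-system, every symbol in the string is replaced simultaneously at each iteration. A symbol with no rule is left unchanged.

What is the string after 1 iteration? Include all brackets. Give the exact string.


Answer: C[C][E][EC]

Derivation:
Step 0: CE
Step 1: C[C][E][EC]


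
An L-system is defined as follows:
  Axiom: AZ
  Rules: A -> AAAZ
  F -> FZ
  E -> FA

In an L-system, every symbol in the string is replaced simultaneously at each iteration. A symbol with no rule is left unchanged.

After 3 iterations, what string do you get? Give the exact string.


Step 0: AZ
Step 1: AAAZZ
Step 2: AAAZAAAZAAAZZZ
Step 3: AAAZAAAZAAAZZAAAZAAAZAAAZZAAAZAAAZAAAZZZZ

Answer: AAAZAAAZAAAZZAAAZAAAZAAAZZAAAZAAAZAAAZZZZ


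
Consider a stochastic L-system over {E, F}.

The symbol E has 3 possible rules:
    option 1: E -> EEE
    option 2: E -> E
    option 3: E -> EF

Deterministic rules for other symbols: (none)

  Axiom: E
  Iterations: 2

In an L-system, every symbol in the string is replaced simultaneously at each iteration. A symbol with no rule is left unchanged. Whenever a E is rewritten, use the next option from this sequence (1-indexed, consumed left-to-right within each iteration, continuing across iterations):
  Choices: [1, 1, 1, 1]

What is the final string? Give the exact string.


Step 0: E
Step 1: EEE  (used choices [1])
Step 2: EEEEEEEEE  (used choices [1, 1, 1])

Answer: EEEEEEEEE


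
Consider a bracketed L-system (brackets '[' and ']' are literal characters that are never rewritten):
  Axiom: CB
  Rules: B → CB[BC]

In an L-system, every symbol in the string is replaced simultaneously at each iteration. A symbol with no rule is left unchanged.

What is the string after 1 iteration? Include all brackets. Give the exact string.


Answer: CCB[BC]

Derivation:
Step 0: CB
Step 1: CCB[BC]


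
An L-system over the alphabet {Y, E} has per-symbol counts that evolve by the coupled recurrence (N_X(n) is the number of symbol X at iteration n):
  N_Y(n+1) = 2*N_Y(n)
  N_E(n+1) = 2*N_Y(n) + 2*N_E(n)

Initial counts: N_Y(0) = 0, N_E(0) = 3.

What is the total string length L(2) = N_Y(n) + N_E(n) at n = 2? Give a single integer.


Step 0: N_Y=0, N_E=3, L=3
Step 1: N_Y=0, N_E=6, L=6
Step 2: N_Y=0, N_E=12, L=12

Answer: 12


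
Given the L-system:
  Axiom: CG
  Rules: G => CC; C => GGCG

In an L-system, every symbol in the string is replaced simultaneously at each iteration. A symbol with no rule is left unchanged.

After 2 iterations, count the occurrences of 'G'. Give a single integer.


Step 0: CG  (1 'G')
Step 1: GGCGCC  (3 'G')
Step 2: CCCCGGCGCCGGCGGGCG  (9 'G')

Answer: 9


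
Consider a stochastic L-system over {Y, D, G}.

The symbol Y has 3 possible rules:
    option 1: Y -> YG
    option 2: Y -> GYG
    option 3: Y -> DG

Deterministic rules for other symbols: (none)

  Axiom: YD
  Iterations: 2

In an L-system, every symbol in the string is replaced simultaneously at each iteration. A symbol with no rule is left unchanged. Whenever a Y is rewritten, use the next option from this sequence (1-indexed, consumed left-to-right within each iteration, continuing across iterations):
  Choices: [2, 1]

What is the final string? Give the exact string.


Answer: GYGGD

Derivation:
Step 0: YD
Step 1: GYGD  (used choices [2])
Step 2: GYGGD  (used choices [1])


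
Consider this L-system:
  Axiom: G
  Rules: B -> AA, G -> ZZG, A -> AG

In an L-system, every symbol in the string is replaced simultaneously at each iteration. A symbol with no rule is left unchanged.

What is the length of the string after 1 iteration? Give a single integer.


Step 0: length = 1
Step 1: length = 3

Answer: 3


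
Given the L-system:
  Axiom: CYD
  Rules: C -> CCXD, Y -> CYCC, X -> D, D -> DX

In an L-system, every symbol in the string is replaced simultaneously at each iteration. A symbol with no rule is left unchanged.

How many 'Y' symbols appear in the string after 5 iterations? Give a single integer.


Answer: 1

Derivation:
Step 0: CYD  (1 'Y')
Step 1: CCXDCYCCDX  (1 'Y')
Step 2: CCXDCCXDDDXCCXDCYCCCCXDCCXDDXD  (1 'Y')
Step 3: CCXDCCXDDDXCCXDCCXDDDXDXDXDCCXDCCXDDDXCCXDCYCCCCXDCCXDCCXDCCXDDDXCCXDCCXDDDXDXDDX  (1 'Y')
Step 4: CCXDCCXDDDXCCXDCCXDDDXDXDXDCCXDCCXDDDXCCXDCCXDDDXDXDXDDXDDXDDXCCXDCCXDDDXCCXDCCXDDDXDXDXDCCXDCCXDDDXCCXDCYCCCCXDCCXDCCXDCCXDDDXCCXDCCXDDDXCCXDCCXDDDXCCXDCCXDDDXDXDXDCCXDCCXDDDXCCXDCCXDDDXDXDXDDXDDXDXD  (1 'Y')
Step 5: CCXDCCXDDDXCCXDCCXDDDXDXDXDCCXDCCXDDDXCCXDCCXDDDXDXDXDDXDDXDDXCCXDCCXDDDXCCXDCCXDDDXDXDXDCCXDCCXDDDXCCXDCCXDDDXDXDXDDXDDXDDXDXDDXDXDDXDXDCCXDCCXDDDXCCXDCCXDDDXDXDXDCCXDCCXDDDXCCXDCCXDDDXDXDXDDXDDXDDXCCXDCCXDDDXCCXDCCXDDDXDXDXDCCXDCCXDDDXCCXDCYCCCCXDCCXDCCXDCCXDDDXCCXDCCXDDDXCCXDCCXDDDXCCXDCCXDDDXDXDXDCCXDCCXDDDXCCXDCCXDDDXDXDXDCCXDCCXDDDXCCXDCCXDDDXDXDXDCCXDCCXDDDXCCXDCCXDDDXDXDXDDXDDXDDXCCXDCCXDDDXCCXDCCXDDDXDXDXDCCXDCCXDDDXCCXDCCXDDDXDXDXDDXDDXDDXDXDDXDXDDXDDX  (1 'Y')


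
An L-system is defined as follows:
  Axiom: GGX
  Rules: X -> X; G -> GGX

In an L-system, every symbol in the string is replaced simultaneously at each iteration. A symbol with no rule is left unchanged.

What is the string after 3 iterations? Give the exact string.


Answer: GGXGGXXGGXGGXXXGGXGGXXGGXGGXXXX

Derivation:
Step 0: GGX
Step 1: GGXGGXX
Step 2: GGXGGXXGGXGGXXX
Step 3: GGXGGXXGGXGGXXXGGXGGXXGGXGGXXXX


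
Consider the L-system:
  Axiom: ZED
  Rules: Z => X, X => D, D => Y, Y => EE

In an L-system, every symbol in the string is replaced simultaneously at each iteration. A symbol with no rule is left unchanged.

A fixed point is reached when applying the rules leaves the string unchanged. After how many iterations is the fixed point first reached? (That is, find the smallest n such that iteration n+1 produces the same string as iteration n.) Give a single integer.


Step 0: ZED
Step 1: XEY
Step 2: DEEE
Step 3: YEEE
Step 4: EEEEE
Step 5: EEEEE  (unchanged — fixed point at step 4)

Answer: 4


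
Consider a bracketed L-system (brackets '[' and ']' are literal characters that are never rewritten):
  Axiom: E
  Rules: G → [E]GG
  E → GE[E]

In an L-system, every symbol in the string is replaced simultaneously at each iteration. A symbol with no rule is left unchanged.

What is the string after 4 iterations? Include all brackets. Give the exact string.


Answer: [[E]GGGE[E][GE[E]]][GE[E]][E]GG[E]GG[GE[E]][E]GG[E]GG[GE[E]][E]GG[E]GG[E]GGGE[E][GE[E]][[E]GGGE[E][GE[E]]][[GE[E]][E]GG[E]GG[E]GGGE[E][GE[E]][[E]GGGE[E][GE[E]]]]

Derivation:
Step 0: E
Step 1: GE[E]
Step 2: [E]GGGE[E][GE[E]]
Step 3: [GE[E]][E]GG[E]GG[E]GGGE[E][GE[E]][[E]GGGE[E][GE[E]]]
Step 4: [[E]GGGE[E][GE[E]]][GE[E]][E]GG[E]GG[GE[E]][E]GG[E]GG[GE[E]][E]GG[E]GG[E]GGGE[E][GE[E]][[E]GGGE[E][GE[E]]][[GE[E]][E]GG[E]GG[E]GGGE[E][GE[E]][[E]GGGE[E][GE[E]]]]


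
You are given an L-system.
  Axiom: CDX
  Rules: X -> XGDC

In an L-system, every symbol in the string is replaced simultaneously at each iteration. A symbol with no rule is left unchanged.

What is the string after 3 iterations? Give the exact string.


Answer: CDXGDCGDCGDC

Derivation:
Step 0: CDX
Step 1: CDXGDC
Step 2: CDXGDCGDC
Step 3: CDXGDCGDCGDC


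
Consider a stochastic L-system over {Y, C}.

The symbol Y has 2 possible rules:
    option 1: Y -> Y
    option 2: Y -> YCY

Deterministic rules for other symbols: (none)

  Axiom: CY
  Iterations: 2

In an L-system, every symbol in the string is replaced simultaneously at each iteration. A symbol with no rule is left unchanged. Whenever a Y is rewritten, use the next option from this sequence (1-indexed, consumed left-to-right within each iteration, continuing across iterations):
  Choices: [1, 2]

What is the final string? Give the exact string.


Answer: CYCY

Derivation:
Step 0: CY
Step 1: CY  (used choices [1])
Step 2: CYCY  (used choices [2])


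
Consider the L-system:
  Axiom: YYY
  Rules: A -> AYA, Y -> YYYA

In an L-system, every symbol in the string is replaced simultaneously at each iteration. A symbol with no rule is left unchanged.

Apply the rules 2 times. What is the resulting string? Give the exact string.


Answer: YYYAYYYAYYYAAYAYYYAYYYAYYYAAYAYYYAYYYAYYYAAYA

Derivation:
Step 0: YYY
Step 1: YYYAYYYAYYYA
Step 2: YYYAYYYAYYYAAYAYYYAYYYAYYYAAYAYYYAYYYAYYYAAYA


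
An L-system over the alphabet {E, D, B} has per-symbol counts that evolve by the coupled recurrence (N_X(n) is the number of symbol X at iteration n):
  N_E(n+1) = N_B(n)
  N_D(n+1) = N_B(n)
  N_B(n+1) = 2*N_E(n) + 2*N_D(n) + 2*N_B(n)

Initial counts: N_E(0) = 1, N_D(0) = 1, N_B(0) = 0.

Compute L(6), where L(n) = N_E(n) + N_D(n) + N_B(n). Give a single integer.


Answer: 1664

Derivation:
Step 0: N_E=1, N_D=1, N_B=0, L=2
Step 1: N_E=0, N_D=0, N_B=4, L=4
Step 2: N_E=4, N_D=4, N_B=8, L=16
Step 3: N_E=8, N_D=8, N_B=32, L=48
Step 4: N_E=32, N_D=32, N_B=96, L=160
Step 5: N_E=96, N_D=96, N_B=320, L=512
Step 6: N_E=320, N_D=320, N_B=1024, L=1664


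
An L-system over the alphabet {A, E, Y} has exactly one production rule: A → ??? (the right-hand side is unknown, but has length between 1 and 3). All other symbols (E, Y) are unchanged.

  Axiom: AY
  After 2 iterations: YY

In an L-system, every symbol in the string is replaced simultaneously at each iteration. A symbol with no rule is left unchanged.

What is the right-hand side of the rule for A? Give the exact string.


Answer: Y

Derivation:
Trying A → Y:
  Step 0: AY
  Step 1: YY
  Step 2: YY
Matches the given result.


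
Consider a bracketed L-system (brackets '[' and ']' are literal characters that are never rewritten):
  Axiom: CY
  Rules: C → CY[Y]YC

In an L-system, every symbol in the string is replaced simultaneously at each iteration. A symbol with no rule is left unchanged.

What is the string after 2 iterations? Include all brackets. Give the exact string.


Answer: CY[Y]YCY[Y]YCY[Y]YCY

Derivation:
Step 0: CY
Step 1: CY[Y]YCY
Step 2: CY[Y]YCY[Y]YCY[Y]YCY


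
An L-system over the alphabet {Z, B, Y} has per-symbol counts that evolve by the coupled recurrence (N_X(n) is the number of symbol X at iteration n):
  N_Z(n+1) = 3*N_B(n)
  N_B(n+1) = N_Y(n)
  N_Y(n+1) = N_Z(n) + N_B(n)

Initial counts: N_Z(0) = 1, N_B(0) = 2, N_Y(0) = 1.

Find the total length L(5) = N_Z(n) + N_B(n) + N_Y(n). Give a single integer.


Step 0: N_Z=1, N_B=2, N_Y=1, L=4
Step 1: N_Z=6, N_B=1, N_Y=3, L=10
Step 2: N_Z=3, N_B=3, N_Y=7, L=13
Step 3: N_Z=9, N_B=7, N_Y=6, L=22
Step 4: N_Z=21, N_B=6, N_Y=16, L=43
Step 5: N_Z=18, N_B=16, N_Y=27, L=61

Answer: 61


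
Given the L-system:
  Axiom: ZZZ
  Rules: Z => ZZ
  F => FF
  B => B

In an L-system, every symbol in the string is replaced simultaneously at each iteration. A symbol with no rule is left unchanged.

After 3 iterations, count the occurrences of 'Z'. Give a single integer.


Answer: 24

Derivation:
Step 0: ZZZ  (3 'Z')
Step 1: ZZZZZZ  (6 'Z')
Step 2: ZZZZZZZZZZZZ  (12 'Z')
Step 3: ZZZZZZZZZZZZZZZZZZZZZZZZ  (24 'Z')


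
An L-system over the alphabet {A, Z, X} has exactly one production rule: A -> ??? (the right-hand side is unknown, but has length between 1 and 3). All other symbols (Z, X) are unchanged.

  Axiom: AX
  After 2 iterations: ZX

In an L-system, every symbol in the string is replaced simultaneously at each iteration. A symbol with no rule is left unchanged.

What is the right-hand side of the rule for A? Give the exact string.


Answer: Z

Derivation:
Trying A -> Z:
  Step 0: AX
  Step 1: ZX
  Step 2: ZX
Matches the given result.


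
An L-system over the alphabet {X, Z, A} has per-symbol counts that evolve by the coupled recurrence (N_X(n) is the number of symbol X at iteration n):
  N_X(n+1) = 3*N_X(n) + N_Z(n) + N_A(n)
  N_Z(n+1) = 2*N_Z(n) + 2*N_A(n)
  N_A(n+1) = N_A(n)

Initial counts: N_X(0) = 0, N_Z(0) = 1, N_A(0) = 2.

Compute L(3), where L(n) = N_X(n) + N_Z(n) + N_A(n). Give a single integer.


Answer: 107

Derivation:
Step 0: N_X=0, N_Z=1, N_A=2, L=3
Step 1: N_X=3, N_Z=6, N_A=2, L=11
Step 2: N_X=17, N_Z=16, N_A=2, L=35
Step 3: N_X=69, N_Z=36, N_A=2, L=107


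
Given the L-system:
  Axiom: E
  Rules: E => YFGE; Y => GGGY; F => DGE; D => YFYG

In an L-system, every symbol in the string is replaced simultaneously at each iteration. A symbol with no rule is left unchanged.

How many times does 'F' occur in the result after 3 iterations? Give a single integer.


Step 0: E  (0 'F')
Step 1: YFGE  (1 'F')
Step 2: GGGYDGEGYFGE  (1 'F')
Step 3: GGGGGGYYFYGGYFGEGGGGYDGEGYFGE  (3 'F')

Answer: 3


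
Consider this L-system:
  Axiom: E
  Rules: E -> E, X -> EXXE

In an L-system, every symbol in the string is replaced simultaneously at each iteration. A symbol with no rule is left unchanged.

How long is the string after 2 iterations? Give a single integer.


Step 0: length = 1
Step 1: length = 1
Step 2: length = 1

Answer: 1


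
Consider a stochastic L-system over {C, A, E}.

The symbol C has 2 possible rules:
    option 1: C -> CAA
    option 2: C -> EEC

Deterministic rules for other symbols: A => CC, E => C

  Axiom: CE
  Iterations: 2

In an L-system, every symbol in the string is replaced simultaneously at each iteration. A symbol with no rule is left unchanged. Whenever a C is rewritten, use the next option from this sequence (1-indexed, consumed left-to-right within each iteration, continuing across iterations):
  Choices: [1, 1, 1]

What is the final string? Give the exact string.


Answer: CAACCCCCAA

Derivation:
Step 0: CE
Step 1: CAAC  (used choices [1])
Step 2: CAACCCCCAA  (used choices [1, 1])


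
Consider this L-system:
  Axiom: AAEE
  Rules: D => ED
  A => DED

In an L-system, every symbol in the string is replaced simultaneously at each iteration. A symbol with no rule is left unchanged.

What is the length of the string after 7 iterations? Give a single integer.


Step 0: length = 4
Step 1: length = 8
Step 2: length = 12
Step 3: length = 16
Step 4: length = 20
Step 5: length = 24
Step 6: length = 28
Step 7: length = 32

Answer: 32


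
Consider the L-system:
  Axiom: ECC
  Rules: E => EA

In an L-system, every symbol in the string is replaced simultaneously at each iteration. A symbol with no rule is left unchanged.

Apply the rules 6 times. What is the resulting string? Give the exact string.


Answer: EAAAAAACC

Derivation:
Step 0: ECC
Step 1: EACC
Step 2: EAACC
Step 3: EAAACC
Step 4: EAAAACC
Step 5: EAAAAACC
Step 6: EAAAAAACC


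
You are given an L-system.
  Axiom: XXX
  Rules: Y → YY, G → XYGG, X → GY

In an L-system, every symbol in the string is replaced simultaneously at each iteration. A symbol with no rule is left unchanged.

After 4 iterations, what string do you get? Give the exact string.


Step 0: XXX
Step 1: GYGYGY
Step 2: XYGGYYXYGGYYXYGGYY
Step 3: GYYYXYGGXYGGYYYYGYYYXYGGXYGGYYYYGYYYXYGGXYGGYYYY
Step 4: XYGGYYYYYYGYYYXYGGXYGGGYYYXYGGXYGGYYYYYYYYXYGGYYYYYYGYYYXYGGXYGGGYYYXYGGXYGGYYYYYYYYXYGGYYYYYYGYYYXYGGXYGGGYYYXYGGXYGGYYYYYYYY

Answer: XYGGYYYYYYGYYYXYGGXYGGGYYYXYGGXYGGYYYYYYYYXYGGYYYYYYGYYYXYGGXYGGGYYYXYGGXYGGYYYYYYYYXYGGYYYYYYGYYYXYGGXYGGGYYYXYGGXYGGYYYYYYYY


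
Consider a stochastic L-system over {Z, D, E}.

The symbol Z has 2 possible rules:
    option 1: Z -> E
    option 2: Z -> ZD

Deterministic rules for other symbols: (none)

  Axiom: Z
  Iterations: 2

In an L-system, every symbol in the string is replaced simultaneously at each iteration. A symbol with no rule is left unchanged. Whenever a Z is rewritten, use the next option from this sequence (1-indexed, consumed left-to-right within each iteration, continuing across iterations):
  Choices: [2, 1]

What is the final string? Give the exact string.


Step 0: Z
Step 1: ZD  (used choices [2])
Step 2: ED  (used choices [1])

Answer: ED


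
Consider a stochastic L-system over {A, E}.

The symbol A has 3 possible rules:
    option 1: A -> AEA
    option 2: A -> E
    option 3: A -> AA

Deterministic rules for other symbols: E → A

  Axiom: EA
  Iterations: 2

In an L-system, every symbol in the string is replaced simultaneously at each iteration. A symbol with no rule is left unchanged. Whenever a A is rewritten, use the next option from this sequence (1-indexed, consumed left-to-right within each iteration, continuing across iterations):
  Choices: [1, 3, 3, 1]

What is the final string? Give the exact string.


Step 0: EA
Step 1: AAEA  (used choices [1])
Step 2: AAAAAAEA  (used choices [3, 3, 1])

Answer: AAAAAAEA


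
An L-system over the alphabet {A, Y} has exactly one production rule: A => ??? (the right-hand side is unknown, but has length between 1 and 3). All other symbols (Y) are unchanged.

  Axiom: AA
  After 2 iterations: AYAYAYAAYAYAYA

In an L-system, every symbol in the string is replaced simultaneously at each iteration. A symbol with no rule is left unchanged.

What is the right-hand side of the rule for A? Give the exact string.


Answer: AYA

Derivation:
Trying A => AYA:
  Step 0: AA
  Step 1: AYAAYA
  Step 2: AYAYAYAAYAYAYA
Matches the given result.


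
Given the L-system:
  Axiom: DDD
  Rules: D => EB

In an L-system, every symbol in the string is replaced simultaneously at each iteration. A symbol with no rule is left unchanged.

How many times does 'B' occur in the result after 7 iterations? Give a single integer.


Answer: 3

Derivation:
Step 0: DDD  (0 'B')
Step 1: EBEBEB  (3 'B')
Step 2: EBEBEB  (3 'B')
Step 3: EBEBEB  (3 'B')
Step 4: EBEBEB  (3 'B')
Step 5: EBEBEB  (3 'B')
Step 6: EBEBEB  (3 'B')
Step 7: EBEBEB  (3 'B')


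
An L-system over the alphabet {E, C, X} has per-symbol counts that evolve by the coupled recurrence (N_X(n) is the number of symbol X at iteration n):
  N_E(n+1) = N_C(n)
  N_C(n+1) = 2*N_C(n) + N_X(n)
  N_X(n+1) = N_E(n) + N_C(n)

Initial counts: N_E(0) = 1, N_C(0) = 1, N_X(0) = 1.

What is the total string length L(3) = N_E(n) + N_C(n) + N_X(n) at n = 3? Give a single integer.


Step 0: N_E=1, N_C=1, N_X=1, L=3
Step 1: N_E=1, N_C=3, N_X=2, L=6
Step 2: N_E=3, N_C=8, N_X=4, L=15
Step 3: N_E=8, N_C=20, N_X=11, L=39

Answer: 39


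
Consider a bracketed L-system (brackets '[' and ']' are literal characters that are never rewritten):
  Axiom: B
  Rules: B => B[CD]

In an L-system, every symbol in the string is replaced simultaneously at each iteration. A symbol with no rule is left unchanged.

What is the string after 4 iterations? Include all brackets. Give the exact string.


Answer: B[CD][CD][CD][CD]

Derivation:
Step 0: B
Step 1: B[CD]
Step 2: B[CD][CD]
Step 3: B[CD][CD][CD]
Step 4: B[CD][CD][CD][CD]


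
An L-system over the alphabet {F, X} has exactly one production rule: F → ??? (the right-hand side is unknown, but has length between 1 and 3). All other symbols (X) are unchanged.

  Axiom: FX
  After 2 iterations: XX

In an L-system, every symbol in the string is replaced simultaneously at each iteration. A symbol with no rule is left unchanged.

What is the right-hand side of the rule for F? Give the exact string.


Answer: X

Derivation:
Trying F → X:
  Step 0: FX
  Step 1: XX
  Step 2: XX
Matches the given result.


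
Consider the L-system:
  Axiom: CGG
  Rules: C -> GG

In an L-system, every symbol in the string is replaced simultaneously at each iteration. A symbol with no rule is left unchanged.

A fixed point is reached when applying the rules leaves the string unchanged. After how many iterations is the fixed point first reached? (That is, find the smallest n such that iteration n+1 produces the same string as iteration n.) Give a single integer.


Step 0: CGG
Step 1: GGGG
Step 2: GGGG  (unchanged — fixed point at step 1)

Answer: 1


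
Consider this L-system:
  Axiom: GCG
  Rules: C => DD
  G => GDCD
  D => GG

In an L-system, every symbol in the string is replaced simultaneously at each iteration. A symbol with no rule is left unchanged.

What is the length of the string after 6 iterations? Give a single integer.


Answer: 1764

Derivation:
Step 0: length = 3
Step 1: length = 10
Step 2: length = 24
Step 3: length = 76
Step 4: length = 212
Step 5: length = 612
Step 6: length = 1764
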